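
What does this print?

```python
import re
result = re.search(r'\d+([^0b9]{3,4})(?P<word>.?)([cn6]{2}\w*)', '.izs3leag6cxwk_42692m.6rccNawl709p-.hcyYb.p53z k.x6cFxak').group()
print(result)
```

Pattern: one or more of a digit; then 3 to 4 of any character except [0b9] (captured); then optionally any character (captured as 'word'); then exactly 2 of one of [cn6], then zero or more of a word character (captured).
`re.search` tries every starting position until one works.
The match spans [4:21] → '3leag6cxwk_42692m'.
Captured: group 1 = 'leag', group 2 = '', group 3 = '6cxwk_42692m'.

3leag6cxwk_42692m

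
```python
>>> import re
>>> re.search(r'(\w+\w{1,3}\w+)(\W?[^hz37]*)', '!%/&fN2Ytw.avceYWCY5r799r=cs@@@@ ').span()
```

(4, 21)

The pattern matches one or more of a word character, then 1 to 3 of a word character, then one or more of a word character (captured); then optionally a non-word character, then zero or more of any character except [hz37] (captured).
`search` walks the string left to right and returns the first match it finds.
The match spans [4:21] → 'fN2Ytw.avceYWCY5r'.
Captured: group 1 = 'fN2Ytw', group 2 = '.avceYWCY5r'.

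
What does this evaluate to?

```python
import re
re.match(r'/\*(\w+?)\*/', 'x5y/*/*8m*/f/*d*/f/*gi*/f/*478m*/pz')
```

None

`re.match` only tries the pattern at the start of the string.
Here the pattern fails at index 0, so the call returns None.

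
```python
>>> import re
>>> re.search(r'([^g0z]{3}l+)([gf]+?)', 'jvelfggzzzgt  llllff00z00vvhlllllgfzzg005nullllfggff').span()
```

(0, 5)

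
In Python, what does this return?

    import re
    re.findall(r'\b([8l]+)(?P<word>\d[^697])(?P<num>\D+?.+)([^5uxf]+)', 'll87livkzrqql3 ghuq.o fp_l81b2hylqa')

The pattern matches a word boundary (`\b`, zero-width); then one or more of one of [8l] (captured); then a digit, then any character except [697] (captured as 'word'); then one or more of a non-digit (lazy), then one or more of any character (captured as 'num'); then one or more of any character except [5uxf] (captured).
Scanning left to right: at [0:35] match 'll87livkzrqql3 ghuq.o fp_l81b2hylqa', groups = ('ll8', '7l', 'ivkzrqql3 ghuq.o fp_l81b2hylq', 'a').
Multiple groups make `findall` return tuples — one 4-tuple for the one match.

[('ll8', '7l', 'ivkzrqql3 ghuq.o fp_l81b2hylq', 'a')]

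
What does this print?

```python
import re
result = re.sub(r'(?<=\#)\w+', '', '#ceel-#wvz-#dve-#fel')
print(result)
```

The lookaround is zero-width — it requires the adjacent text to match without consuming it, so the asserted text isn't part of the match.
Every occurrence is swapped for ''.

#-#-#-#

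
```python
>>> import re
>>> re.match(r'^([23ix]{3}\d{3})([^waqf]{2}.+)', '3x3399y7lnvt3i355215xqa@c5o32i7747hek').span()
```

This matches anchored at the start of the string; then exactly 3 of one of [23ix], then exactly 3 of a digit (captured); then exactly 2 of any character except [waqf], then one or more of any character (captured).
`match` is anchored at position 0; if the pattern doesn't fit there, it returns None.
The match spans [0:37] → '3x3399y7lnvt3i355215xqa@c5o32i7747hek'.
Captured: group 1 = '3x3399', group 2 = 'y7lnvt3i355215xqa@c5o32i7747hek'.

(0, 37)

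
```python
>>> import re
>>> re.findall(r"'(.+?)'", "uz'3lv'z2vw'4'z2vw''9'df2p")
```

A non-greedy quantifier consumes as few characters as it can — just enough that the remainder of the pattern still matches from where it stops; whatever follows it matches normally.
`findall` collects group 1 from each match (3 total).

['3lv', '4', "'9"]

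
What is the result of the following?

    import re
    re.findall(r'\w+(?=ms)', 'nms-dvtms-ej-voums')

The lookaround is zero-width — it requires the adjacent text to match without consuming it, so the asserted text isn't part of the match.
Matches: at [0:1] → 'n'; at [4:7] → 'dvt'; at [13:16] → 'vou'.
`findall` yields the raw match text (3 of them) because the pattern has no groups.

['n', 'dvt', 'vou']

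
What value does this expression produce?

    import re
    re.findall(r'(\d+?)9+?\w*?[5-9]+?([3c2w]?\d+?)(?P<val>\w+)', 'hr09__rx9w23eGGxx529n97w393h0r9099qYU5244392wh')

[('0', 'w2', '3eGGxx529n97w393h0r9099qYU5244392wh')]

This matches one or more of a digit (lazy) (captured); then one or more of a literal '9' (lazy), then zero or more of a word character (lazy), then one or more of a character in [5-9] (lazy); then optionally one of [3c2w], then one or more of a digit (lazy) (captured); then one or more of a word character (captured as 'val').
With the lazy modifier that quantifier settles for the fewest repetitions that let the rest of the pattern succeed (the atoms after it are unaffected and can still be greedy).
Scanning left to right: at [2:46] match '09__rx9w23eGGxx529n97w393h0r9099qYU5244392wh', groups = ('0', 'w2', '3eGGxx529n97w393h0r9099qYU5244392wh').
3 groups means the one result is a tuple of 3 captured strings — 1 here.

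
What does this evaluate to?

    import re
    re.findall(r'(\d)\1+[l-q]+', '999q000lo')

The backreference `\1` re-matches whatever the first group consumed, character for character.
Scanning left to right: at [0:4] match '999q', group 1 = '9'; at [4:9] match '000lo', group 1 = '0'.
`findall` collects group 1 from each match (2 total).

['9', '0']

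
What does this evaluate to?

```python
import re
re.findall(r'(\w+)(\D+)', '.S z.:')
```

The pattern matches one or more of a word character (captured); then one or more of a non-digit (captured).
Walking the string: at [1:6] match 'S z.:', groups = ('S', ' z.:').
`findall` packs the 2 group values into a tuple for every match.

[('S', ' z.:')]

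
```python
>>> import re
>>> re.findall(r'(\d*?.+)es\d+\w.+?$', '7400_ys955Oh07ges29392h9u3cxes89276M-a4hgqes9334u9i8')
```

['7400_ys955Oh07ges29392h9u3cxes89276M-a4hgq']

Pattern: zero or more of a digit (lazy), then one or more of any character (captured); then the literal 'es', then one or more of a digit, then a word character; then one or more of any character (lazy); then anchored at the end.
Matches: at [0:52] match '7400_ys955Oh07ges29392h9u3cxes89276M-a4hgqes9334u9i8', group 1 = '7400_ys955Oh07ges29392h9u3cxes89276M-a4hgq'.
`findall` collects group 1 from the one match (1 total).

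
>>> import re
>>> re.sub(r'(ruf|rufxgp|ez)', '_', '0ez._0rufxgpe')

Alternation tries branches left to right and keeps the first one that lets the overall match succeed at that position.
Matches: at [1:3] → 'ez'; at [6:9] → 'ruf'.
Every occurrence is swapped for '_'.

'0_._0_xgpe'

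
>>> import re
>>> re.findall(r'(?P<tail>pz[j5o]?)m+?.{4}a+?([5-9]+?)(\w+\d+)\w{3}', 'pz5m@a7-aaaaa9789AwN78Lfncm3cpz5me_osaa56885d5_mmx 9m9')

[('pz5', '9', '789AwN78Lfncm3cpz5me_osaa56885d5')]

This matches the literal 'pz', then optionally one of [j5o] (captured as 'tail'); then one or more of a literal 'm' (lazy), then exactly 4 of any character, then one or more of the literal 'a' (lazy); then one or more of a character in [5-9] (lazy) (captured); then one or more of a word character, then one or more of a digit (captured); then exactly 3 of a word character.
With the lazy modifier that quantifier settles for the fewest repetitions that let the rest of the pattern succeed (the atoms after it are unaffected and can still be greedy).
Walking the string: at [0:49] match 'pz5m@a7-aaaaa9789AwN78Lfncm3cpz5me_osaa56885d5_mm', groups = ('pz5', '9', '789AwN78Lfncm3cpz5me_osaa56885d5').
3 groups means the one result is a tuple of 3 captured strings — 1 here.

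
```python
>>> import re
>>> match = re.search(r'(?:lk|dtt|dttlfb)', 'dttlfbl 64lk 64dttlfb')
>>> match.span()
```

(0, 3)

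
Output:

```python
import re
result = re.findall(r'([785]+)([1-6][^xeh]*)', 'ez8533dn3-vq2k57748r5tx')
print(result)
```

[('85', '33dn3-vq2k57748r5t')]

The pattern matches one or more of one of [785] (captured); then a character in [1-6], then zero or more of any character except [xeh] (captured).
Scanning left to right: at [2:22] match '8533dn3-vq2k57748r5t', groups = ('85', '33dn3-vq2k57748r5t').
Multiple groups make `findall` return tuples — one 2-tuple for the one match.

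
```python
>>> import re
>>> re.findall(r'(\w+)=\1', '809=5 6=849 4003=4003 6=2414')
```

['4003']

A backreference is literal: `\1` must see the identical characters the first group matched.
Because there's exactly one group, `findall` drops the full match and keeps group 1 from the one hit.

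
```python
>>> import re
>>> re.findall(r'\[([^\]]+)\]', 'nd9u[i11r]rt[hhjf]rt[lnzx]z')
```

With a single group, `findall` returns only what that group captured — 3 items.

['i11r', 'hhjf', 'lnzx']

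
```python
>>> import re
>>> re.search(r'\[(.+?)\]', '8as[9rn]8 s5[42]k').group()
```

'[9rn]'

A non-greedy quantifier consumes as few characters as it can — just enough that the remainder of the pattern still matches from where it stops; whatever follows it matches normally.
The match spans [3:8] → '[9rn]'.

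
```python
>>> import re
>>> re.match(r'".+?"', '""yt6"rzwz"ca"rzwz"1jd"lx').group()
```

'""yt6"'

With `match`, the pattern is implicitly anchored at the beginning.
The match spans [0:6] → '""yt6"'.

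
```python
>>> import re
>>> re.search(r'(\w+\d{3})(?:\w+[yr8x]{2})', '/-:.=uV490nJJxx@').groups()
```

('uV490',)

The pattern matches one or more of a word character, then exactly 3 of a digit (captured); then one or more of a word character, then exactly 2 of one of [yr8x] (non-capturing group).
Unlike `match`, `search` isn't anchored — it looks for the pattern anywhere in the string.
The match spans [5:15] → 'uV490nJJxx'.
Captured: group 1 = 'uV490'.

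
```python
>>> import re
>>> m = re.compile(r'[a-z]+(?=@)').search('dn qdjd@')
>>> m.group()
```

'qdjd'

The `(?=…)`/`(?<=…)` assertion just peeks at neighbouring text; it doesn't advance the match position.
`re.search` scans for the first position where the pattern succeeds.
The match spans [3:7] → 'qdjd'.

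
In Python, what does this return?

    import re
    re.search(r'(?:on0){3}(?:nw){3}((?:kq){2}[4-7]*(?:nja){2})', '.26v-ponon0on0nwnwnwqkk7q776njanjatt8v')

None

This matches the literal 'on0' repeated 3 times, then the literal 'nw' repeated 3 times; then the literal 'kq' repeated 2 times, then zero or more of a character in [4-7], then the literal 'nja' repeated 2 times (captured).
Here the pattern never matches, so the call returns None.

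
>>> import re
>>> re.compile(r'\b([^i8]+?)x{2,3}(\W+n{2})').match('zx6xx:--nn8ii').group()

Pattern: a word boundary (`\b`, zero-width); then one or more of any character except [i8] (lazy) (captured); then 2 to 3 of a literal 'x'; then one or more of a non-word character, then exactly 2 of a literal 'n' (captured).
`match` is anchored at position 0; if the pattern doesn't fit there, it returns None.
The match spans [0:10] → 'zx6xx:--nn'.
Captured: group 1 = 'zx6', group 2 = ':--nn'.

'zx6xx:--nn'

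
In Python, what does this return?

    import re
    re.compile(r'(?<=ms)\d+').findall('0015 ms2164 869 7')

['2164']

The positive lookaround only admits positions where the adjacent text matches; those characters stay outside the span.
With no groups in the pattern, `findall` gives back each whole match — 1 here.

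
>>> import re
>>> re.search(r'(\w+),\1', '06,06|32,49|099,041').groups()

`\1` is not a pattern — it's the concrete string captured by group 1, re-applied verbatim.
`search` walks the string left to right and returns the first match it finds.
The match spans [0:5] → '06,06'.
Captured: group 1 = '06'.

('06',)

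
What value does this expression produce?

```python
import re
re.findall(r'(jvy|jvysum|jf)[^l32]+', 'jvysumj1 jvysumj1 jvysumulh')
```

The regex engine tests alternatives in the order written; an earlier branch that matches wins even if a later one would match more.
One capturing group, so `findall` returns just the captured substring from the one match — 1 in all.

['jvy']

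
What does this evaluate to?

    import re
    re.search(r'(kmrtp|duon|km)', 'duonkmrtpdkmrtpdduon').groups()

('duon',)

Unlike `match`, `search` isn't anchored — it looks for the pattern anywhere in the string.
The match spans [0:4] → 'duon'.
Captured: group 1 = 'duon'.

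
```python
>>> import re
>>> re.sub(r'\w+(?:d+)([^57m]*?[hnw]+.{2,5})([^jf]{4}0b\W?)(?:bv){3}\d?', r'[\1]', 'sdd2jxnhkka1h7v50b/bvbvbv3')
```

'[2jxnhkka1]'

Pattern: one or more of a word character; then one or more of a literal 'd' (non-capturing group); then zero or more of any character except [57m] (lazy), then one or more of one of [hnw], then 2 to 5 of any character (captured); then exactly 4 of any character except [jf], then the literal '0b', then optionally a non-word character (captured); then the literal 'bv' repeated 3 times, then optionally a digit.
Matches: at [0:26] → 'sdd2jxnhkka1h7v50b/bvbvbv3'.
The replacement refers to a captured group, so each match is rewritten using its own captured text.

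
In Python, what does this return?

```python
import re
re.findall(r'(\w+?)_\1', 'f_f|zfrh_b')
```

['f']

A backreference is literal: `\1` must see the identical characters the first group matched.
Scanning left to right: at [0:3] match 'f_f', group 1 = 'f'.
Because there's exactly one group, `findall` drops the full match and keeps group 1 from the one hit.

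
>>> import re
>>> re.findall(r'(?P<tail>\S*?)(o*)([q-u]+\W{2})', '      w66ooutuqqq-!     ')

Pattern: zero or more of a non-whitespace character (lazy) (captured as 'tail'); then zero or more of a literal 'o' (captured); then one or more of a character in [q-u], then exactly 2 of a non-word character (captured).
Scanning left to right: at [6:19] match 'w66ooutuqqq-!', groups = ('w66', 'oo', 'utuqqq-!').
3 groups means the one result is a tuple of 3 captured strings — 1 here.

[('w66', 'oo', 'utuqqq-!')]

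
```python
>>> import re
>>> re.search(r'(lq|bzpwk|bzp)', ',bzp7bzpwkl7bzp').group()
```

'bzp'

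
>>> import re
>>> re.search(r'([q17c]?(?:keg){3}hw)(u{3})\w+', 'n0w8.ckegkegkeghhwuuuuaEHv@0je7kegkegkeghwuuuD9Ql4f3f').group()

'7kegkegkeghwuuuD9Ql4f3f'

Pattern: optionally one of [q17c], then the literal 'keg' repeated 3 times, then the literal 'hw' (captured); then exactly 3 of a literal 'u' (captured); then one or more of a word character.
The match spans [30:53] → '7kegkegkeghwuuuD9Ql4f3f'.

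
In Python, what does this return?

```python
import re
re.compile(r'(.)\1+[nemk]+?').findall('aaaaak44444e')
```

`\1` has to match the exact text group 1 already captured.
Scanning left to right: at [0:6] match 'aaaaak', group 1 = 'a'; at [6:12] match '44444e', group 1 = '4'.
`findall` collects group 1 from each match (2 total).

['a', '4']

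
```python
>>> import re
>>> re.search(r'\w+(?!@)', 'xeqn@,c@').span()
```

A negative assertion filters positions out without eating any characters.
Unlike `match`, `search` isn't anchored — it looks for the pattern anywhere in the string.
The match spans [0:3] → 'xeq'.

(0, 3)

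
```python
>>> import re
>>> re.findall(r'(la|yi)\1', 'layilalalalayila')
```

After group 1 captures some text, `\1` only succeeds where that same text appears again.
`findall` collects group 1 from each match (2 total).

['la', 'la']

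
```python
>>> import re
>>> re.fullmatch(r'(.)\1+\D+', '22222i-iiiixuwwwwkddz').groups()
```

('2',)

The match spans [0:21] → '22222i-iiiixuwwwwkddz'.
Captured: group 1 = '2'.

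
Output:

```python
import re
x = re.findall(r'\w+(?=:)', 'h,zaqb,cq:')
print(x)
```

['cq']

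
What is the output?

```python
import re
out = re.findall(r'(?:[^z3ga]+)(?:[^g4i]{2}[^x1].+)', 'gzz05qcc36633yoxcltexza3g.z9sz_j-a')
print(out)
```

['05qcc36633yoxcltexza3g.z9sz_j-a']

The pattern matches one or more of any character except [z3ga] (non-capturing group); then exactly 2 of any character except [g4i], then any character except [x1], then one or more of any character (non-capturing group).
Matches: at [3:34] → '05qcc36633yoxcltexza3g.z9sz_j-a'.
`findall` yields the raw match text (1 of them) because the pattern has no groups.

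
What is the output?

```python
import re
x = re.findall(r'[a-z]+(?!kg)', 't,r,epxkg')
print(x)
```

['t', 'r', 'epxkg']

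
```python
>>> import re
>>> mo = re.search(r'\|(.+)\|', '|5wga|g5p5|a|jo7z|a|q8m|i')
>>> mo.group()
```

'|5wga|g5p5|a|jo7z|a|q8m|'

`re.search` scans for the first position where the pattern succeeds.
The match spans [0:24] → '|5wga|g5p5|a|jo7z|a|q8m|'.
Captured: group 1 = '5wga|g5p5|a|jo7z|a|q8m'.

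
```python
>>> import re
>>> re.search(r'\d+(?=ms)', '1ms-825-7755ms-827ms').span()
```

The lookaround is zero-width — it requires the adjacent text to match without consuming it, so the asserted text isn't part of the match.
`search` walks the string left to right and returns the first match it finds.
The match spans [0:1] → '1'.

(0, 1)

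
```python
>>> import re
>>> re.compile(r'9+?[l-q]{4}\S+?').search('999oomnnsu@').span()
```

(0, 8)

The `?` after the quantifier makes it lazy — it takes as little as possible before letting the rest of the pattern try.
The match spans [0:8] → '999oomnn'.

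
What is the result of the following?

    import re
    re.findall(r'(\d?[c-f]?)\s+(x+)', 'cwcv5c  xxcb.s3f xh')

Pattern: optionally a digit, then optionally a character in [c-f] (captured); then one or more of whitespace; then one or more of a literal 'x' (captured).
With 2 capturing groups, `findall` returns a 2-tuple per match.

[('5c', 'xx'), ('3f', 'x')]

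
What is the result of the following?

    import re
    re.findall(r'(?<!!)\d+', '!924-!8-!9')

Because the assertion is negative and zero-width, positions next to the forbidden text are skipped.
Matches: at [2:4] → '24'.
Since nothing is captured, `findall` lists the 1 matched substring directly.

['24']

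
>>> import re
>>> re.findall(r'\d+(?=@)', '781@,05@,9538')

['781', '05']

The positive lookaround only admits positions where the adjacent text matches; those characters stay outside the span.
Matches: at [0:3] → '781'; at [5:7] → '05'.
With no groups in the pattern, `findall` gives back each whole match — 2 here.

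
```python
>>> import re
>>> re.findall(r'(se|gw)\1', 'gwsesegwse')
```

A backreference is literal: `\1` must see the identical characters the first group matched.
One capturing group, so `findall` returns just the captured substring from the one match — 1 in all.

['se']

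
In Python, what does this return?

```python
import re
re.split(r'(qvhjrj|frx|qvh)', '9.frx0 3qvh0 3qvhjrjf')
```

The regex engine tests alternatives in the order written; an earlier branch that matches wins even if a later one would match more.
Matches to split on: at [2:5] → 'frx'; at [8:11] → 'qvh'; at [14:20] → 'qvhjrj'.
The group in the pattern means `split` returns the separators' captures alongside the pieces.

['9.', 'frx', '0 3', 'qvh', '0 3', 'qvhjrj', 'f']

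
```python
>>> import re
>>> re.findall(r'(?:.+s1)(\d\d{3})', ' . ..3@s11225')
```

With a single group, `findall` returns only what that group captured — 1 item.

['1225']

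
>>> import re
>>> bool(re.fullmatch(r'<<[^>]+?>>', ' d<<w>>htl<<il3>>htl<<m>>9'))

False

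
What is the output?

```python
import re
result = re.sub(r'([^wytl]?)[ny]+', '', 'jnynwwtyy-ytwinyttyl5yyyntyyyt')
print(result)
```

wwttwttltt

Pattern: optionally any character except [wytl] (captured); then one or more of one of [ny].
Matches: at [0:4] → 'jnyn'; at [7:9] → 'yy'; at [9:11] → '-y'; at [13:16] → 'iny'; at [18:19] → 'y'; ….
`sub` substitutes '' at each match site.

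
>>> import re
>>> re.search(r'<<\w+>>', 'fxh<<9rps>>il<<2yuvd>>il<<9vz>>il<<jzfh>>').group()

'<<9rps>>'

Unlike `match`, `search` isn't anchored — it looks for the pattern anywhere in the string.
The match spans [3:11] → '<<9rps>>'.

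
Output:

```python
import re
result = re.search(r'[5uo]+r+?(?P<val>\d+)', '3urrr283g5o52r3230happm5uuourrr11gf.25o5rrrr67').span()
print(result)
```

The match spans [1:8] → 'urrr283'.

(1, 8)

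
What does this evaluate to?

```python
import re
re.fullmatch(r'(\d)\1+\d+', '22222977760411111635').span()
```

The backreference `\1` re-matches whatever the first group consumed, character for character.
For `fullmatch`, every character of the input must be accounted for by the pattern.
The match spans [0:20] → '22222977760411111635'.
Captured: group 1 = '2'.

(0, 20)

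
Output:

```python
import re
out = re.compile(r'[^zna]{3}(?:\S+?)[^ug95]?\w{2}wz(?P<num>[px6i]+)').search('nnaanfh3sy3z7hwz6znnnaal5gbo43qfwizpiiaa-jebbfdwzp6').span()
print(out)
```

The match spans [5:17] → 'fh3sy3z7hwz6'.

(5, 17)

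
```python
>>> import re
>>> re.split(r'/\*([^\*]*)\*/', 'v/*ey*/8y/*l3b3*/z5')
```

['v', 'ey', '8y', 'l3b3', 'z5']

Matches to split on: at [1:7] → '/*ey*/'; at [9:17] → '/*l3b3*/'.
Because the pattern has a capturing group, `split` also inserts each captured text between the pieces.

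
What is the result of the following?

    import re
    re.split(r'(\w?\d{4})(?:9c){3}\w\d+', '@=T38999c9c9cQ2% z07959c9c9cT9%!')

This matches optionally a word character, then exactly 4 of a digit (captured); then the literal '9c' repeated 3 times, then a word character, then one or more of a digit.
Matches to split on: at [2:15] → 'T38999c9c9cQ2'; at [17:30] → 'z07959c9c9cT9'.
Because the pattern has a capturing group, `split` also inserts each captured text between the pieces.

['@=', 'T3899', '% ', 'z0795', '%!']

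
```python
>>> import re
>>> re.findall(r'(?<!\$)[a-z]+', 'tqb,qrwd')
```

['tqb', 'qrwd']

The negative lookahead/lookbehind blocks any match where the forbidden context is present.
Walking the string: at [0:3] → 'tqb'; at [4:8] → 'qrwd'.
Since nothing is captured, `findall` lists the 2 matched substrings directly.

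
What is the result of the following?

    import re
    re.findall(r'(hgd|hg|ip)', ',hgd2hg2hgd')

`|` is ordered: at each position the engine commits to the first alternative that works.
With a single group, `findall` returns only what that group captured — 3 items.

['hgd', 'hg', 'hgd']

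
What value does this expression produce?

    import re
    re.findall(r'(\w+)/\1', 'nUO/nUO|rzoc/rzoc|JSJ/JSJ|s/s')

A backreference is literal: `\1` must see the identical characters the first group matched.
One capturing group, so `findall` returns just the captured substring from each match — 4 in all.

['nUO', 'rzoc', 'JSJ', 's']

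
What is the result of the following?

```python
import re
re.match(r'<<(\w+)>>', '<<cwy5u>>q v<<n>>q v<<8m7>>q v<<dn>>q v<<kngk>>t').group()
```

`re.match` won't scan ahead — the pattern has to work from the very first character.
The match spans [0:9] → '<<cwy5u>>'.
Captured: group 1 = 'cwy5u'.

'<<cwy5u>>'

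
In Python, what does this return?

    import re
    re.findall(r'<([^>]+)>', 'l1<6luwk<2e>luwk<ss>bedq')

['6luwk<2e', 'ss']

Because there's exactly one group, `findall` drops the full match and keeps group 1 from each hit.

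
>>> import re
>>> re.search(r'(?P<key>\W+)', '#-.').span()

(0, 3)

This matches one or more of a non-word character (captured as 'key').
`re.search` scans for the first position where the pattern succeeds.
The match spans [0:3] → '#-.'.
Captured: group 1 = '#-.'.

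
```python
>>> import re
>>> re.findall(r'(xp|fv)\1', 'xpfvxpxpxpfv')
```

['xp']

`\1` is not a pattern — it's the concrete string captured by group 1, re-applied verbatim.
Scanning left to right: at [4:8] match 'xpxp', group 1 = 'xp'.
`findall` collects group 1 from the one match (1 total).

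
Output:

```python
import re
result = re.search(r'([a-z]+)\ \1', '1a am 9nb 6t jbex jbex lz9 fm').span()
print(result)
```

`\1` is not a pattern — it's the concrete string captured by group 1, re-applied verbatim.
The match spans [1:4] → 'a a'.

(1, 4)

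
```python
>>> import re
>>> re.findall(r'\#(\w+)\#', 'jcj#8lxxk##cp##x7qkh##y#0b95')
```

`findall` collects group 1 from each match (4 total).

['8lxxk', 'cp', 'x7qkh', 'y']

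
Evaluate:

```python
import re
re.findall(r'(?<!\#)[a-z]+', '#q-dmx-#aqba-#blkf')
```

`(?!…)`/`(?<!…)` only lets a position through if the neighbouring text does NOT match; no characters are consumed.
Scanning left to right: at [3:6] → 'dmx'; at [9:12] → 'qba'; at [15:18] → 'lkf'.
`findall` yields the raw match text (3 of them) because the pattern has no groups.

['dmx', 'qba', 'lkf']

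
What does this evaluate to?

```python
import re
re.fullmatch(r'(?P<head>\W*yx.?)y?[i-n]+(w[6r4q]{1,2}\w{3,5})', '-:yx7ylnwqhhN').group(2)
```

Pattern: zero or more of a non-word character, then the literal 'yx', then optionally any character (captured as 'head'); then optionally the literal 'y', then one or more of a character in [i-n]; then a literal 'w', then 1 to 2 of one of [6r4q], then 3 to 5 of a word character (captured).
`fullmatch` succeeds only if the pattern covers the string from start to end.
The match spans [0:13] → '-:yx7ylnwqhhN'.
Captured: group 1 = '-:yx7', group 2 = 'wqhhN'.

'wqhhN'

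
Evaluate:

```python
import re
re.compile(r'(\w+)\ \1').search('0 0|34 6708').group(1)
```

A backreference is literal: `\1` must see the identical characters the first group matched.
`re.search` scans for the first position where the pattern succeeds.
The match spans [0:3] → '0 0'.
Captured: group 1 = '0'.

'0'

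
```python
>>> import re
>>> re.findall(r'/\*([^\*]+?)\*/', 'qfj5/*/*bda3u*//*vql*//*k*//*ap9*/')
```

Walking the string: at [6:15] match '/*bda3u*/', group 1 = 'bda3u'; at [15:22] match '/*vql*/', group 1 = 'vql'; at [22:27] match '/*k*/', group 1 = 'k'; at [27:34] match '/*ap9*/', group 1 = 'ap9'.
`findall` collects group 1 from each match (4 total).

['bda3u', 'vql', 'k', 'ap9']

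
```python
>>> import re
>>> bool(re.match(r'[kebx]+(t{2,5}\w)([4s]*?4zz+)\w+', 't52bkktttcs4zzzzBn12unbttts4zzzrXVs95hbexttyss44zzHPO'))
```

`re.match` won't scan ahead — the pattern has to work from the very first character.
Here the pattern fails at index 0, so the call returns None, and `bool(None)` is False.

False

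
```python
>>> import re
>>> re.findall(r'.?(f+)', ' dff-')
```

['ff']

Pattern: optionally any character; then one or more of a literal 'f' (captured).
Scanning left to right: at [1:4] match 'dff', group 1 = 'ff'.
`findall` collects group 1 from the one match (1 total).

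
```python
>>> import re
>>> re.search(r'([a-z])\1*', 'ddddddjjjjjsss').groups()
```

('d',)

After group 1 captures some text, `\1` only succeeds where that same text appears again.
`re.search` tries every starting position until one works.
The match spans [0:6] → 'dddddd'.
Captured: group 1 = 'd'.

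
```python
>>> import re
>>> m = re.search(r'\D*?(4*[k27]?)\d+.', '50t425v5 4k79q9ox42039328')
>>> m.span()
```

(0, 3)

This matches zero or more of a non-digit (lazy); then zero or more of the literal '4', then optionally one of [k27] (captured); then one or more of a digit, then any character.
The match spans [0:3] → '50t'.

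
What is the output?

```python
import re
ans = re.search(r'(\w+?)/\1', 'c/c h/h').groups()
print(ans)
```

('c',)

The backreference `\1` re-matches whatever the first group consumed, character for character.
`re.search` scans for the first position where the pattern succeeds.
The match spans [0:3] → 'c/c'.
Captured: group 1 = 'c'.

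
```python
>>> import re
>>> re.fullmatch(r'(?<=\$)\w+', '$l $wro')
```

None

Because the assertion is zero-width, the text it checks is not consumed and won't appear in the result.
`re.fullmatch` requires the pattern to consume the entire string.
Here the string isn't matched end-to-end, so the call returns None.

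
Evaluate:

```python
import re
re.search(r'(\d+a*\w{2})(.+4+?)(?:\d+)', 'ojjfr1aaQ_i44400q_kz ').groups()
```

The pattern matches one or more of a digit, then zero or more of the literal 'a', then exactly 2 of a word character (captured); then one or more of any character, then one or more of a literal '4' (lazy) (captured); then one or more of a digit (non-capturing group).
Unlike `match`, `search` isn't anchored — it looks for the pattern anywhere in the string.
The match spans [5:16] → '1aaQ_i44400'.
Captured: group 1 = '1aaQ_', group 2 = 'i444'.

('1aaQ_', 'i444')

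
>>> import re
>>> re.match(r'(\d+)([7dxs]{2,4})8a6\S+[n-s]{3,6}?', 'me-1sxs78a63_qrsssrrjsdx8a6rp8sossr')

None

`re.match` only tries the pattern at the start of the string.
Here the string doesn't start with a match, so the call returns None.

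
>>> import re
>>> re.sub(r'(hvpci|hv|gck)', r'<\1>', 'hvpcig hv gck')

'<hvpci>g <hv> <gck>'

`|` is ordered: at each position the engine commits to the first alternative that works.
Matches: at [0:5] → 'hvpci'; at [7:9] → 'hv'; at [10:13] → 'gck'.
`\1` in the replacement pulls in group 1's text for each match.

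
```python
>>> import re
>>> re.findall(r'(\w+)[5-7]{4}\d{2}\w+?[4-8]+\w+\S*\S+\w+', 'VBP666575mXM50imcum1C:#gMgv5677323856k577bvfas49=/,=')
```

['VBP']

Pattern: one or more of a word character (captured); then exactly 4 of a character in [5-7]; then exactly 2 of a digit, then one or more of a word character (lazy), then one or more of a character in [4-8]; then one or more of a word character; then zero or more of a non-whitespace character, then one or more of a non-whitespace character, then one or more of a word character.
Walking the string: at [0:48] match 'VBP666575mXM50imcum1C:#gMgv5677323856k577bvfas49', group 1 = 'VBP'.
Because there's exactly one group, `findall` drops the full match and keeps group 1 from the one hit.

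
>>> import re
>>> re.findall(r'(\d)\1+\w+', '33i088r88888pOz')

['3']

The backreference `\1` re-matches whatever the first group consumed, character for character.
Because there's exactly one group, `findall` drops the full match and keeps group 1 from the one hit.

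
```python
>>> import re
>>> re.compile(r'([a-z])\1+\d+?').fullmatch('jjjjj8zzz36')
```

None

For `fullmatch`, every character of the input must be accounted for by the pattern.
Here the string isn't matched end-to-end, so the call returns None.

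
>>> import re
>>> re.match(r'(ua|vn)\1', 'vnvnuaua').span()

(0, 4)

`\1` has to match the exact text group 1 already captured.
With `match`, the pattern is implicitly anchored at the beginning.
The match spans [0:4] → 'vnvn'.
Captured: group 1 = 'vn'.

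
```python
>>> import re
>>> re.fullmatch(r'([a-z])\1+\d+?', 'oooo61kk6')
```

None

For `fullmatch`, every character of the input must be accounted for by the pattern.
Here the string isn't matched end-to-end, so the call returns None.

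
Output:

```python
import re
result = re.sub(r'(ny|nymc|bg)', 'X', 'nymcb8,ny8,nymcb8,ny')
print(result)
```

Alternation isn't longest-match — the leftmost alternative that fits at this position is chosen.
Every occurrence is swapped for 'X'.

Xmcb8,X8,Xmcb8,X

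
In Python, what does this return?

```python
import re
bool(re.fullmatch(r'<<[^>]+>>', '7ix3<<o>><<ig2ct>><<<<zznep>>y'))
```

False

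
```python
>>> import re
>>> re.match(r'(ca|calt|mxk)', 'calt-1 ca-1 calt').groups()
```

('ca',)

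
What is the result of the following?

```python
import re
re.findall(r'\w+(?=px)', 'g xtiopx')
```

The `(?=…)`/`(?<=…)` assertion just peeks at neighbouring text; it doesn't advance the match position.
No capturing groups, so `findall` returns the 1 full match string.

['xtio']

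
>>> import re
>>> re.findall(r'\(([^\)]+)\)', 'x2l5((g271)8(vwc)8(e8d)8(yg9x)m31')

['(g271', 'vwc', 'e8d', 'yg9x']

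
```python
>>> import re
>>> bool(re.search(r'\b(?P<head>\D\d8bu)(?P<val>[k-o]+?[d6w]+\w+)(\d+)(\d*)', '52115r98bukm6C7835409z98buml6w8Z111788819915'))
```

False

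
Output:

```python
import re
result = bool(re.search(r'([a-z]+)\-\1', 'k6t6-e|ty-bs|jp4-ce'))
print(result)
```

False

A backreference is literal: `\1` must see the identical characters the first group matched.
Here the pattern never matches, so the call returns None, and `bool(None)` is False.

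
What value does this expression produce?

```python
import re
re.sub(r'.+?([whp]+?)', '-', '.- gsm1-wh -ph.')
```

'--h.'

A `+?`/`*?`/`{m,n}?` starts at its minimum and grows only as far as needed for what follows to match.
Each match is replaced by '-'.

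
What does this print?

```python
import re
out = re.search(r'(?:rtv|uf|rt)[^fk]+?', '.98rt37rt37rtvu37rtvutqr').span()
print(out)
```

(3, 6)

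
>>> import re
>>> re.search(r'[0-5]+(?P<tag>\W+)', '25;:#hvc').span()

(0, 5)

The pattern matches one or more of a character in [0-5]; then one or more of a non-word character (captured as 'tag').
Unlike `match`, `search` isn't anchored — it looks for the pattern anywhere in the string.
The match spans [0:5] → '25;:#'.
Captured: group 1 = ';:#'.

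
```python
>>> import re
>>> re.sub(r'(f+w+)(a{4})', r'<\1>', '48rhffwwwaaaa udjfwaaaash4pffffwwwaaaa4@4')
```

'48rh<ffwww> udj<fw>sh4p<ffffwww>4@4'

Each match is replaced using the text its own group 1 captured.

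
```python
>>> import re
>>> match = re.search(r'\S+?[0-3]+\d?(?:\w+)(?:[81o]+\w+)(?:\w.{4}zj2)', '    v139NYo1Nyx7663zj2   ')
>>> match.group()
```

'v139NYo1Nyx7663zj2'

The pattern matches one or more of a non-whitespace character (lazy), then one or more of a character in [0-3], then optionally a digit; then one or more of a word character (non-capturing group); then one or more of one of [81o], then one or more of a word character (non-capturing group); then a word character, then exactly 4 of any character, then the literal 'zj2' (non-capturing group).
The match spans [4:22] → 'v139NYo1Nyx7663zj2'.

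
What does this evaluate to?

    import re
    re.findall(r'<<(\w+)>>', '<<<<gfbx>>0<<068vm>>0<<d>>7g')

['gfbx', '068vm', 'd']

With a single group, `findall` returns only what that group captured — 3 items.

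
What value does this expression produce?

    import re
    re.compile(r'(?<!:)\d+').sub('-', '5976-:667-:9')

'--:6--:9'

The negative lookahead/lookbehind blocks any match where the forbidden context is present.
Matches: at [0:4] → '5976'; at [7:9] → '67'.
`sub` substitutes '-' at each match site.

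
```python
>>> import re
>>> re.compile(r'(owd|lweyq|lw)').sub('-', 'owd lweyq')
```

'- -'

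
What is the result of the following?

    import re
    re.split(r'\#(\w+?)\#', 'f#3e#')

The group in the pattern means `split` returns the separators' captures alongside the pieces.

['f', '3e', '']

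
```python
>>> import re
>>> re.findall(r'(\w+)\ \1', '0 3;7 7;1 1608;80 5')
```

['7', '1']

`\1` is not a pattern — it's the concrete string captured by group 1, re-applied verbatim.
Scanning left to right: at [4:7] match '7 7', group 1 = '7'; at [8:11] match '1 1', group 1 = '1'.
Because there's exactly one group, `findall` drops the full match and keeps group 1 from each hit.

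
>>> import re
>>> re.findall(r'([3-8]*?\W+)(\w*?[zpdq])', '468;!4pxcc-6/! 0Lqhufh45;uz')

[('468;!', '4p'), ('6/! ', '0Lq'), ('45;', 'uz')]

Pattern: zero or more of a character in [3-8] (lazy), then one or more of a non-word character (captured); then zero or more of a word character (lazy), then one of [zpdq] (captured).
Scanning left to right: at [0:7] match '468;!4p', groups = ('468;!', '4p'); at [11:18] match '6/! 0Lq', groups = ('6/! ', '0Lq'); at [22:27] match '45;uz', groups = ('45;', 'uz').
Multiple groups make `findall` return tuples — one 2-tuple for each match.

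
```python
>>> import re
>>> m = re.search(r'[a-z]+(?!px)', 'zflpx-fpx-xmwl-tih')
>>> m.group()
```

'zflpx'

The negative lookaround is zero-width — it rules out positions where the adjacent text would match, without consuming anything.
`re.search` tries every starting position until one works.
The match spans [0:5] → 'zflpx'.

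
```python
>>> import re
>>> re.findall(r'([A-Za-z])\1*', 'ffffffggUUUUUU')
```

['f', 'g', 'U']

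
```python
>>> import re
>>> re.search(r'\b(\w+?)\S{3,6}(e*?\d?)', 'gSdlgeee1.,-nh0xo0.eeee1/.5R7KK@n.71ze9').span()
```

Pattern: a word boundary (`\b`, zero-width); then one or more of a word character (lazy) (captured); then 3 to 6 of a non-whitespace character; then zero or more of a literal 'e' (lazy), then optionally a digit (captured).
Because the quantifier is non-greedy, it stops expanding at the earliest point where the rest of the pattern can succeed.
`search` walks the string left to right and returns the first match it finds.
The match spans [0:7] → 'gSdlgee'.
Captured: group 1 = 'g', group 2 = ''.

(0, 7)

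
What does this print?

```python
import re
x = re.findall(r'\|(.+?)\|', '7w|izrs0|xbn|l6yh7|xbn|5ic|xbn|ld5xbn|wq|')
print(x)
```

['izrs0', 'l6yh7', '5ic', 'ld5xbn']

Scanning left to right: at [2:9] match '|izrs0|', group 1 = 'izrs0'; at [12:19] match '|l6yh7|', group 1 = 'l6yh7'; at [22:27] match '|5ic|', group 1 = '5ic'; at [30:38] match '|ld5xbn|', group 1 = 'ld5xbn'.
Because there's exactly one group, `findall` drops the full match and keeps group 1 from each hit.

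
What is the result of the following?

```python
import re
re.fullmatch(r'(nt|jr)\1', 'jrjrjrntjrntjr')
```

None

The backreference `\1` re-matches whatever the first group consumed, character for character.
`fullmatch` succeeds only if the pattern covers the string from start to end.
Here the pattern can't cover the whole string, so the call returns None.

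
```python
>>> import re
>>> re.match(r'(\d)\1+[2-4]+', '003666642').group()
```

'003'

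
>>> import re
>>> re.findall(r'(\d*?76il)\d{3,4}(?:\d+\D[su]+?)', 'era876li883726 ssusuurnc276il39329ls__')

['276il']

This matches zero or more of a digit (lazy), then the literal '76', then the literal 'il' (captured); then 3 to 4 of a digit; then one or more of a digit, then a non-digit, then one or more of one of [su] (lazy) (non-capturing group).
`findall` collects group 1 from the one match (1 total).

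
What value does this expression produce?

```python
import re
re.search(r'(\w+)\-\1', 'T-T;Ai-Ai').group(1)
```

'T'

A backreference is literal: `\1` must see the identical characters the first group matched.
`re.search` scans for the first position where the pattern succeeds.
The match spans [0:3] → 'T-T'.
Captured: group 1 = 'T'.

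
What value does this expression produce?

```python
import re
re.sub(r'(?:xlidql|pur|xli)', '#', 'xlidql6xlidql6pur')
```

'#6#6#'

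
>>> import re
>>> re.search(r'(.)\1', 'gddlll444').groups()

`\1` has to match the exact text group 1 already captured.
`re.search` scans for the first position where the pattern succeeds.
The match spans [1:3] → 'dd'.
Captured: group 1 = 'd'.

('d',)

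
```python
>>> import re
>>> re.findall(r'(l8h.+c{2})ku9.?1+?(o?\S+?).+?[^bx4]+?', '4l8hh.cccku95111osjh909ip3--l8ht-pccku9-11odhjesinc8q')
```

[('l8hh.cccku95111osjh909ip3--l8ht-pcc', '1')]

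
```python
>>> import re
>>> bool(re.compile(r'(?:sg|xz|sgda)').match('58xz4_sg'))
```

With `match`, the pattern is implicitly anchored at the beginning.
Here the pattern fails at index 0, so the call returns None, and `bool(None)` is False.

False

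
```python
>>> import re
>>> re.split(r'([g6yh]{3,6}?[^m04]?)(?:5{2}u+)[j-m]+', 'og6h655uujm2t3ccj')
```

This matches 3 to 6 of one of [g6yh] (lazy), then optionally any character except [m04] (captured); then exactly 2 of a literal '5', then one or more of a literal 'u' (non-capturing group); then one or more of a character in [j-m].
The group in the pattern means `split` returns the separators' captures alongside the pieces.

['o', 'g6h6', '2t3ccj']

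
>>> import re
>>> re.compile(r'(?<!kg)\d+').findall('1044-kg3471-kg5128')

A negative assertion filters positions out without eating any characters.
Scanning left to right: at [0:4] → '1044'; at [8:11] → '471'; at [15:18] → '128'.
`findall` yields the raw match text (3 of them) because the pattern has no groups.

['1044', '471', '128']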